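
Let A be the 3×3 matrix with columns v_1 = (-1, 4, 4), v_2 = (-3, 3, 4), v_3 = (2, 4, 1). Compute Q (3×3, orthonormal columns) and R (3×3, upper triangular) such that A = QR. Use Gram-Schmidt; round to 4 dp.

Q = [[-0.1741, -0.9329, -0.3152], [0.6963, -0.3430, 0.6305], [0.6963, 0.1098, -0.7093]], R = [[5.7446, 5.3964, 3.1334], [0.0000, 2.2088, -3.1280], [0.0000, 0.0000, 1.1822]]

v_1 = (-1, 4, 4); ‖v_1‖ = 5.7446, so q_1 = (-0.1741, 0.6963, 0.6963).
q_1·v_2 = (-0.1741)·(-3) + 0.6963·3 + 0.6963·4 = 5.3964.
u_2 = v_2 − 5.3964·q_1 = (-2.0606, -0.7576, 0.2424).
‖u_2‖ = 2.2088, so q_2 = (-0.9329, -0.3430, 0.1098).
q_1·v_3 = (-0.1741)·2 + 0.6963·4 + 0.6963·1 = 3.1334; q_2·v_3 = (-0.9329)·2 + (-0.3430)·4 + 0.1098·1 = -3.1280.
u_3 = v_3 − 3.1334·q_1 + 3.1280·q_2 = (-0.3727, 0.7453, -0.8385).
‖u_3‖ = 1.1822, so q_3 = (-0.3152, 0.6305, -0.7093).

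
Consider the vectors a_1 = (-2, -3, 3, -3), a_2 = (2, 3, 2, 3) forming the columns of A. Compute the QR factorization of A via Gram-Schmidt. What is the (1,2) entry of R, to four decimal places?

r_{12} = -2.8737

a_1 = (-2, -3, 3, -3); ‖a_1‖ = 5.5678, so q_1 = (-0.3592, -0.5388, 0.5388, -0.5388).
r_{12} = q_1·a_2 = -2.8737.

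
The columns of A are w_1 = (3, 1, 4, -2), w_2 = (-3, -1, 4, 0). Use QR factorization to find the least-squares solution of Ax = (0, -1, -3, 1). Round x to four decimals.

x = (-0.4355, -0.3226)

q_1 = w_1/‖w_1‖ = (3, 1, 4, -2)/5.4772 = (0.5477, 0.1826, 0.7303, -0.3651).
r_{12} = q_1·w_2 = 1.0954.
u_2 = w_2 − 1.0954·q_1 = (-3.6000, -1.2000, 3.2000, 0.4000).
‖u_2‖ = 4.9800, so q_2 = (-0.7229, -0.2410, 0.6426, 0.0803).
Qᵀb = (-2.7386, -1.6064).
Back-substitute: x_2 = -1.6064/4.9800 = -0.3226.
x_1 = (-2.7386 − 1.0954·(-0.3226))/5.4772 = -0.4355.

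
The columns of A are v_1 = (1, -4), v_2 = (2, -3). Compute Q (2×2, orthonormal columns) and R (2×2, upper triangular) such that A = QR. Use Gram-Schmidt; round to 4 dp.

v_1 = (1, -4); ‖v_1‖ = 4.1231, so e_1 = (0.2425, -0.9701).
e_1·v_2 = 0.2425·2 + (-0.9701)·(-3) = 3.3955.
u_2 = v_2 − 3.3955·e_1 = (1.1765, 0.2941).
‖u_2‖ = 1.2127, so e_2 = (0.9701, 0.2425).

Q = [[0.2425, 0.9701], [-0.9701, 0.2425]], R = [[4.1231, 3.3955], [0.0000, 1.2127]]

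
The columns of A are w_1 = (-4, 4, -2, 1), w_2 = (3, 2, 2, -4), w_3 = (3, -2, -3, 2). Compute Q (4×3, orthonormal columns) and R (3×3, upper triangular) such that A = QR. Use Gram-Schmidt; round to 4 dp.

w_1 = (-4, 4, -2, 1); ‖w_1‖ = 6.0828, so e_1 = (-0.6576, 0.6576, -0.3288, 0.1644).
e_1·w_2 = (-0.6576)·3 + 0.6576·2 + (-0.3288)·2 + 0.1644·(-4) = -1.9728.
u_2 = w_2 + 1.9728·e_1 = (1.7027, 3.2973, 1.3514, -3.6757).
‖u_2‖ = 5.3952, so e_2 = (0.3156, 0.6112, 0.2505, -0.6813).
e_1·w_3 = (-0.6576)·3 + 0.6576·(-2) + (-0.3288)·(-3) + 0.1644·2 = -1.9728; e_2·w_3 = 0.3156·3 + 0.6112·(-2) + 0.2505·(-3) + (-0.6813)·2 = -2.3895.
u_3 = w_3 + 1.9728·e_1 + 2.3895·e_2 = (2.4568, 0.7577, -3.0501, 0.6964).
‖u_3‖ = 4.0495, so e_3 = (0.6067, 0.1871, -0.7532, 0.1720).

Q = [[-0.6576, 0.3156, 0.6067], [0.6576, 0.6112, 0.1871], [-0.3288, 0.2505, -0.7532], [0.1644, -0.6813, 0.1720]], R = [[6.0828, -1.9728, -1.9728], [0.0000, 5.3952, -2.3895], [0.0000, 0.0000, 4.0495]]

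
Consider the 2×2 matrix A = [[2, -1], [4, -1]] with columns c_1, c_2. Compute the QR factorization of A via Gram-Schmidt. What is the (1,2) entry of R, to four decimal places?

r_{12} = -1.3416

c_1 = (2, 4); ‖c_1‖ = 4.4721, so q_1 = (0.4472, 0.8944).
r_{12} = q_1·c_2 = -1.3416.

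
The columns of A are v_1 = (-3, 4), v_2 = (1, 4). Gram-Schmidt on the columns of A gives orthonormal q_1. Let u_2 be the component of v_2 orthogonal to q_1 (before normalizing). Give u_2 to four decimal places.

v_1 = (-3, 4); ‖v_1‖ = 5.0000, so q_1 = (-0.6000, 0.8000).
q_1·v_2 = (-0.6000)·1 + 0.8000·4 = 2.6000.
u_2 = v_2 − 2.6000·q_1 = (2.5600, 1.9200).

u_2 = (2.5600, 1.9200)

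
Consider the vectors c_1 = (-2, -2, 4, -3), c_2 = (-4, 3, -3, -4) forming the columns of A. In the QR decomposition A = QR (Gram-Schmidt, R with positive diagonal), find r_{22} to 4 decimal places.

r_{22} = 7.0625

c_1 = (-2, -2, 4, -3); ‖c_1‖ = 5.7446, so q_1 = (-0.3482, -0.3482, 0.6963, -0.5222).
q_1·c_2 = (-0.3482)·(-4) + (-0.3482)·3 + 0.6963·(-3) + (-0.5222)·(-4) = 0.3482.
u_2 = c_2 − 0.3482·q_1 = (-3.8788, 3.1212, -3.2424, -3.8182).
r_{22} = ‖u_2‖ = 7.0625.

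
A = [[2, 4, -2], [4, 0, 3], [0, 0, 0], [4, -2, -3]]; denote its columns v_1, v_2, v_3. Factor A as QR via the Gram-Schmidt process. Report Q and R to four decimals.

Q = [[0.3333, 0.8944, -0.2981], [0.6667, 0.0000, 0.7454], [0.0000, 0.0000, 0.0000], [0.6667, -0.4472, -0.5963]], R = [[6.0000, 0.0000, -0.6667], [0.0000, 4.4721, -0.4472], [0.0000, 0.0000, 4.6212]]

v_1 = (2, 4, 0, 4); ‖v_1‖ = 6.0000, so e_1 = (0.3333, 0.6667, 0.0000, 0.6667).
e_1·v_2 = 0.3333·4 + 0.6667·0 + 0.0000·0 + 0.6667·(-2) = 0.0000.
u_2 = v_2 + 0.0000·e_1 = (4.0000, 0.0000, 0.0000, -2.0000).
‖u_2‖ = 4.4721, so e_2 = (0.8944, 0.0000, 0.0000, -0.4472).
e_1·v_3 = 0.3333·(-2) + 0.6667·3 + 0.0000·0 + 0.6667·(-3) = -0.6667; e_2·v_3 = 0.8944·(-2) + 0.0000·3 + 0.0000·0 + (-0.4472)·(-3) = -0.4472.
u_3 = v_3 + 0.6667·e_1 + 0.4472·e_2 = (-1.3778, 3.4444, 0.0000, -2.7556).
‖u_3‖ = 4.6212, so e_3 = (-0.2981, 0.7454, 0.0000, -0.5963).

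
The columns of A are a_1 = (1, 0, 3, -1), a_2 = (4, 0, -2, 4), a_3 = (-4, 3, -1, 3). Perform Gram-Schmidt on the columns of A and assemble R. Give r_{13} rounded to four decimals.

r_{13} = -3.0151

a_1 = (1, 0, 3, -1); ‖a_1‖ = 3.3166, so e_1 = (0.3015, 0.0000, 0.9045, -0.3015).
r_{13} = e_1·a_3 = -3.0151.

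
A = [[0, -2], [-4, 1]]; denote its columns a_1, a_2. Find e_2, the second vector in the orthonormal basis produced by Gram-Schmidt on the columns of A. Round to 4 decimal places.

e_2 = (-1.0000, 0.0000)

a_1 = (0, -4); ‖a_1‖ = 4.0000, so e_1 = (0.0000, -1.0000).
e_1·a_2 = 0.0000·(-2) + (-1.0000)·1 = -1.0000.
u_2 = a_2 + 1.0000·e_1 = (-2.0000, 0.0000).
‖u_2‖ = 2.0000, so e_2 = (-1.0000, 0.0000).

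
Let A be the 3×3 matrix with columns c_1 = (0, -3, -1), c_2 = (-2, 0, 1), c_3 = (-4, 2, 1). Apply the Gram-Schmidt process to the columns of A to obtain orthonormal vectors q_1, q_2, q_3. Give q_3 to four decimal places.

c_1 = (0, -3, -1); ‖c_1‖ = 3.1623, so q_1 = (0.0000, -0.9487, -0.3162).
q_1·c_2 = 0.0000·(-2) + (-0.9487)·0 + (-0.3162)·1 = -0.3162.
u_2 = c_2 + 0.3162·q_1 = (-2.0000, -0.3000, 0.9000).
‖u_2‖ = 2.2136, so q_2 = (-0.9035, -0.1355, 0.4066).
q_1·c_3 = 0.0000·(-4) + (-0.9487)·2 + (-0.3162)·1 = -2.2136; q_2·c_3 = (-0.9035)·(-4) + (-0.1355)·2 + 0.4066·1 = 3.7496.
u_3 = c_3 + 2.2136·q_1 − 3.7496·q_2 = (-0.6122, 0.4082, -1.2245).
‖u_3‖ = 1.4286, so q_3 = (-0.4286, 0.2857, -0.8571).

q_3 = (-0.4286, 0.2857, -0.8571)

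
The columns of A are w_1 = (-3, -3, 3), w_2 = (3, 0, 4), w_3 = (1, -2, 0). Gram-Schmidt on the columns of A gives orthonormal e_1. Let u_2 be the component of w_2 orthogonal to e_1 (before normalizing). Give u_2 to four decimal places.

e_1 = w_1/‖w_1‖ = (-3, -3, 3)/5.1962 = (-0.5774, -0.5774, 0.5774).
r_{12} = e_1·w_2 = 0.5774.
u_2 = w_2 − 0.5774·e_1 = (3.3333, 0.3333, 3.6667).

u_2 = (3.3333, 0.3333, 3.6667)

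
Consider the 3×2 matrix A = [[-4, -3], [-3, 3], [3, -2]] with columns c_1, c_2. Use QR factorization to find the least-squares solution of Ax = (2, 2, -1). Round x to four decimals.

x = (-0.4980, 0.0230)

c_1 = (-4, -3, 3); ‖c_1‖ = 5.8310, so e_1 = (-0.6860, -0.5145, 0.5145).
e_1·c_2 = (-0.6860)·(-3) + (-0.5145)·3 + 0.5145·(-2) = -0.5145.
u_2 = c_2 + 0.5145·e_1 = (-3.3529, 2.7353, -1.7353).
‖u_2‖ = 4.6621, so e_2 = (-0.7192, 0.5867, -0.3722).
Qᵀb = (-2.9155, 0.1072).
Back-substitute: x_2 = 0.1072/4.6621 = 0.0230.
x_1 = (-2.9155 + 0.5145·0.0230)/5.8310 = -0.4980.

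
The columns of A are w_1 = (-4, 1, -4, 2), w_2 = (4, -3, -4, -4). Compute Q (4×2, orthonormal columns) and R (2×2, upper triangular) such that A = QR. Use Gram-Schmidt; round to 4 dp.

w_1 = (-4, 1, -4, 2); ‖w_1‖ = 6.0828, so q_1 = (-0.6576, 0.1644, -0.6576, 0.3288).
q_1·w_2 = (-0.6576)·4 + 0.1644·(-3) + (-0.6576)·(-4) + 0.3288·(-4) = -1.8084.
u_2 = w_2 + 1.8084·q_1 = (2.8108, -2.7027, -5.1892, -3.4054).
‖u_2‖ = 7.3301, so q_2 = (0.3835, -0.3687, -0.7079, -0.4646).

Q = [[-0.6576, 0.3835], [0.1644, -0.3687], [-0.6576, -0.7079], [0.3288, -0.4646]], R = [[6.0828, -1.8084], [0.0000, 7.3301]]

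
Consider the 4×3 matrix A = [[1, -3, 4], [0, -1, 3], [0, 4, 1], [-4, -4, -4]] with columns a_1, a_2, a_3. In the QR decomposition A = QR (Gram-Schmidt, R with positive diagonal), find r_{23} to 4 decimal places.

r_{23} = -1.8181

a_1 = (1, 0, 0, -4); ‖a_1‖ = 4.1231, so q_1 = (0.2425, 0.0000, 0.0000, -0.9701).
q_1·a_2 = 0.2425·(-3) + 0.0000·(-1) + 0.0000·4 + (-0.9701)·(-4) = 3.1530.
u_2 = a_2 − 3.1530·q_1 = (-3.7647, -1.0000, 4.0000, -0.9412).
‖u_2‖ = 5.6621, so q_2 = (-0.6649, -0.1766, 0.7065, -0.1662).
r_{23} = q_2·a_3 = -1.8181.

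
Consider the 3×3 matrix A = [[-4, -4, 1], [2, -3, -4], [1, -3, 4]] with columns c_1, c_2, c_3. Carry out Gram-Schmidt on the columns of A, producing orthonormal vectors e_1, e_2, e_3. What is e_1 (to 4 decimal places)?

c_1 = (-4, 2, 1); ‖c_1‖ = 4.5826, so e_1 = (-0.8729, 0.4364, 0.2182).

e_1 = (-0.8729, 0.4364, 0.2182)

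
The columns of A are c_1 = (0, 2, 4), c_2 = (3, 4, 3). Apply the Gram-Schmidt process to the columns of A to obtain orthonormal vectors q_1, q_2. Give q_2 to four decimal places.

c_1 = (0, 2, 4); ‖c_1‖ = 4.4721, so q_1 = (0.0000, 0.4472, 0.8944).
q_1·c_2 = 0.0000·3 + 0.4472·4 + 0.8944·3 = 4.4721.
u_2 = c_2 − 4.4721·q_1 = (3.0000, 2.0000, -1.0000).
‖u_2‖ = 3.7417, so q_2 = (0.8018, 0.5345, -0.2673).

q_2 = (0.8018, 0.5345, -0.2673)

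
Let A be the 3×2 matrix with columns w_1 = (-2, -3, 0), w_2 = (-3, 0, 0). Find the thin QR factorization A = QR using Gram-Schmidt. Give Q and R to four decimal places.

w_1 = (-2, -3, 0); ‖w_1‖ = 3.6056, so e_1 = (-0.5547, -0.8321, 0.0000).
e_1·w_2 = (-0.5547)·(-3) + (-0.8321)·0 + 0.0000·0 = 1.6641.
u_2 = w_2 − 1.6641·e_1 = (-2.0769, 1.3846, 0.0000).
‖u_2‖ = 2.4962, so e_2 = (-0.8321, 0.5547, 0.0000).

Q = [[-0.5547, -0.8321], [-0.8321, 0.5547], [0.0000, 0.0000]], R = [[3.6056, 1.6641], [0.0000, 2.4962]]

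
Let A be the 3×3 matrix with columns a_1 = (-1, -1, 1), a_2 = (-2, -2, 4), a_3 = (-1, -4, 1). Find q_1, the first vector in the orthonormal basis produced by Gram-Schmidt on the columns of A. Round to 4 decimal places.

q_1 = a_1/‖a_1‖ = (-1, -1, 1)/1.7321 = (-0.5774, -0.5774, 0.5774).

q_1 = (-0.5774, -0.5774, 0.5774)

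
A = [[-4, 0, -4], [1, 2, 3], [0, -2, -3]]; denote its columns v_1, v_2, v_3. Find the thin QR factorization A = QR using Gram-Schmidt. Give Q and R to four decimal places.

q_1 = v_1/‖v_1‖ = (-4, 1, 0)/4.1231 = (-0.9701, 0.2425, 0.0000).
r_{12} = q_1·v_2 = 0.4851.
u_2 = v_2 − 0.4851·q_1 = (0.4706, 1.8824, -2.0000).
‖u_2‖ = 2.7865, so q_2 = (0.1689, 0.6755, -0.7177).
r_{13} = q_1·v_3 = 4.6082; r_{23} = q_2·v_3 = 3.5043.
u_3 = v_3 − 4.6082·q_1 − 3.5043·q_2 = (-0.1212, -0.4848, -0.4848).
‖u_3‖ = 0.6963, so q_3 = (-0.1741, -0.6963, -0.6963).

Q = [[-0.9701, 0.1689, -0.1741], [0.2425, 0.6755, -0.6963], [0.0000, -0.7177, -0.6963]], R = [[4.1231, 0.4851, 4.6082], [0.0000, 2.7865, 3.5043], [0.0000, 0.0000, 0.6963]]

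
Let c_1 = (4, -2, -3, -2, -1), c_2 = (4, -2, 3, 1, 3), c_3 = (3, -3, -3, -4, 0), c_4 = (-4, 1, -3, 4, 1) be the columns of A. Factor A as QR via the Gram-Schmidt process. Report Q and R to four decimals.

c_1 = (4, -2, -3, -2, -1); ‖c_1‖ = 5.8310, so e_1 = (0.6860, -0.3430, -0.5145, -0.3430, -0.1715).
e_1·c_2 = 0.6860·4 + (-0.3430)·(-2) + (-0.5145)·3 + (-0.3430)·1 + (-0.1715)·3 = 1.0290.
u_2 = c_2 − 1.0290·e_1 = (3.2941, -1.6471, 3.5294, 1.3529, 3.1765).
‖u_2‖ = 6.1596, so e_2 = (0.5348, -0.2674, 0.5730, 0.2196, 0.5157).
e_1·c_3 = 0.6860·3 + (-0.3430)·(-3) + (-0.5145)·(-3) + (-0.3430)·(-4) + (-0.1715)·0 = 6.0025; e_2·c_3 = 0.5348·3 + (-0.2674)·(-3) + 0.5730·(-3) + 0.2196·(-4) + 0.5157·0 = -0.1910.
u_3 = c_3 − 6.0025·e_1 + 0.1910·e_2 = (-1.0155, -0.9922, 0.1977, -1.8992, 1.1279).
‖u_3‖ = 2.6333, so e_3 = (-0.3856, -0.3768, 0.0751, -0.7212, 0.4283).
e_1·c_4 = 0.6860·(-4) + (-0.3430)·1 + (-0.5145)·(-3) + (-0.3430)·4 + (-0.1715)·1 = -3.0870; e_2·c_4 = 0.5348·(-4) + (-0.2674)·1 + 0.5730·(-3) + 0.2196·4 + 0.5157·1 = -2.7313; e_3·c_4 = (-0.3856)·(-4) + (-0.3768)·1 + 0.0751·(-3) + (-0.7212)·4 + 0.4283·1 = -1.5161.
u_4 = c_4 + 3.0870·e_1 + 2.7313·e_2 + 1.5161·e_3 = (-1.0064, -1.3604, -2.9094, 2.4476, 2.5285).
‖u_4‖ = 4.8695, so e_4 = (-0.2067, -0.2794, -0.5975, 0.5026, 0.5192).

Q = [[0.6860, 0.5348, -0.3856, -0.2067], [-0.3430, -0.2674, -0.3768, -0.2794], [-0.5145, 0.5730, 0.0751, -0.5975], [-0.3430, 0.2196, -0.7212, 0.5026], [-0.1715, 0.5157, 0.4283, 0.5192]], R = [[5.8310, 1.0290, 6.0025, -3.0870], [0.0000, 6.1596, -0.1910, -2.7313], [0.0000, 0.0000, 2.6333, -1.5161], [0.0000, 0.0000, 0.0000, 4.8695]]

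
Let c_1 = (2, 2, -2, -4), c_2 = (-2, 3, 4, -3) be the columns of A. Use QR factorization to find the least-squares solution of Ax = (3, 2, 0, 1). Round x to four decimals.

c_1 = (2, 2, -2, -4); ‖c_1‖ = 5.2915, so e_1 = (0.3780, 0.3780, -0.3780, -0.7559).
e_1·c_2 = 0.3780·(-2) + 0.3780·3 + (-0.3780)·4 + (-0.7559)·(-3) = 1.1339.
u_2 = c_2 − 1.1339·e_1 = (-2.4286, 2.5714, 4.4286, -2.1429).
‖u_2‖ = 6.0592, so e_2 = (-0.4008, 0.4244, 0.7309, -0.3537).
Qᵀb = (1.1339, -0.7073).
Back-substitute: x_2 = -0.7073/6.0592 = -0.1167.
x_1 = (1.1339 − 1.1339·(-0.1167))/5.2915 = 0.2393.

x = (0.2393, -0.1167)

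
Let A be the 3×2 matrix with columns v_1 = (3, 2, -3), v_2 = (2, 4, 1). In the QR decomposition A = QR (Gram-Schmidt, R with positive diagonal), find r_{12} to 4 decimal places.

v_1 = (3, 2, -3); ‖v_1‖ = 4.6904, so e_1 = (0.6396, 0.4264, -0.6396).
r_{12} = e_1·v_2 = 2.3452.

r_{12} = 2.3452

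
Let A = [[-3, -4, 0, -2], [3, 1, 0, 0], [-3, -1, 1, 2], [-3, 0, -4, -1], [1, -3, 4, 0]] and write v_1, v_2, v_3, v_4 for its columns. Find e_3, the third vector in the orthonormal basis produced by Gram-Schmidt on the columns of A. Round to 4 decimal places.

e_3 = (-0.3899, -0.3519, 0.6350, -0.5333, 0.1909)

e_1 = v_1/‖v_1‖ = (-3, 3, -3, -3, 1)/6.0828 = (-0.4932, 0.4932, -0.4932, -0.4932, 0.1644).
r_{12} = e_1·v_2 = 2.4660.
u_2 = v_2 − 2.4660·e_1 = (-2.7838, -0.2162, 0.2162, 1.2162, -3.4054).
‖u_2‖ = 4.5737, so e_2 = (-0.6086, -0.0473, 0.0473, 0.2659, -0.7446).
r_{13} = e_1·v_3 = 2.1372; r_{23} = e_2·v_3 = -3.9946.
u_3 = v_3 − 2.1372·e_1 + 3.9946·e_2 = (-1.3773, -1.2429, 2.2429, -1.8837, 0.6744).
‖u_3‖ = 3.5321, so e_3 = (-0.3899, -0.3519, 0.6350, -0.5333, 0.1909).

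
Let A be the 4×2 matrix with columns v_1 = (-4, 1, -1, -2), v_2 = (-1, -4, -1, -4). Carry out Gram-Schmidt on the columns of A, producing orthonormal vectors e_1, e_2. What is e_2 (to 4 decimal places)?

v_1 = (-4, 1, -1, -2); ‖v_1‖ = 4.6904, so e_1 = (-0.8528, 0.2132, -0.2132, -0.4264).
e_1·v_2 = (-0.8528)·(-1) + 0.2132·(-4) + (-0.2132)·(-1) + (-0.4264)·(-4) = 1.9188.
u_2 = v_2 − 1.9188·e_1 = (0.6364, -4.4091, -0.5909, -3.1818).
‖u_2‖ = 5.5062, so e_2 = (0.1156, -0.8008, -0.1073, -0.5779).

e_2 = (0.1156, -0.8008, -0.1073, -0.5779)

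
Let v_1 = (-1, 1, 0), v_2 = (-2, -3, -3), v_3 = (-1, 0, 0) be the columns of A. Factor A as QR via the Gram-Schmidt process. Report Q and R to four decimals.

e_1 = v_1/‖v_1‖ = (-1, 1, 0)/1.4142 = (-0.7071, 0.7071, 0.0000).
r_{12} = e_1·v_2 = -0.7071.
u_2 = v_2 + 0.7071·e_1 = (-2.5000, -2.5000, -3.0000).
‖u_2‖ = 4.6368, so e_2 = (-0.5392, -0.5392, -0.6470).
r_{13} = e_1·v_3 = 0.7071; r_{23} = e_2·v_3 = 0.5392.
u_3 = v_3 − 0.7071·e_1 − 0.5392·e_2 = (-0.2093, -0.2093, 0.3488).
‖u_3‖ = 0.4575, so e_3 = (-0.4575, -0.4575, 0.7625).

Q = [[-0.7071, -0.5392, -0.4575], [0.7071, -0.5392, -0.4575], [0.0000, -0.6470, 0.7625]], R = [[1.4142, -0.7071, 0.7071], [0.0000, 4.6368, 0.5392], [0.0000, 0.0000, 0.4575]]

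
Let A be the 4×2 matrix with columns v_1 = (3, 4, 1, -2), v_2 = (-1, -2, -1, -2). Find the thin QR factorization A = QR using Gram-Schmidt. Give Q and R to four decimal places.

q_1 = v_1/‖v_1‖ = (3, 4, 1, -2)/5.4772 = (0.5477, 0.7303, 0.1826, -0.3651).
r_{12} = q_1·v_2 = -1.4606.
u_2 = v_2 + 1.4606·q_1 = (-0.2000, -0.9333, -0.7333, -2.5333).
‖u_2‖ = 2.8048, so q_2 = (-0.0713, -0.3328, -0.2615, -0.9032).

Q = [[0.5477, -0.0713], [0.7303, -0.3328], [0.1826, -0.2615], [-0.3651, -0.9032]], R = [[5.4772, -1.4606], [0.0000, 2.8048]]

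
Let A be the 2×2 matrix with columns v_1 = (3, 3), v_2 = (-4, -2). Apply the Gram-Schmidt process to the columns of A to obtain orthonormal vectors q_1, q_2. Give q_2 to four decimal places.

q_2 = (-0.7071, 0.7071)

q_1 = v_1/‖v_1‖ = (3, 3)/4.2426 = (0.7071, 0.7071).
r_{12} = q_1·v_2 = -4.2426.
u_2 = v_2 + 4.2426·q_1 = (-1.0000, 1.0000).
‖u_2‖ = 1.4142, so q_2 = (-0.7071, 0.7071).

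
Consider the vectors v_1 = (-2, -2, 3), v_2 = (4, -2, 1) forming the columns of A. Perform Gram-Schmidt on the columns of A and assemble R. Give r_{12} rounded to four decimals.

r_{12} = -0.2425

v_1 = (-2, -2, 3); ‖v_1‖ = 4.1231, so e_1 = (-0.4851, -0.4851, 0.7276).
r_{12} = e_1·v_2 = -0.2425.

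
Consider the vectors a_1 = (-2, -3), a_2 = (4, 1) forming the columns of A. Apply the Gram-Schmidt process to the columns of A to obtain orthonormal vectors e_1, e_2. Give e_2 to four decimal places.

a_1 = (-2, -3); ‖a_1‖ = 3.6056, so e_1 = (-0.5547, -0.8321).
e_1·a_2 = (-0.5547)·4 + (-0.8321)·1 = -3.0509.
u_2 = a_2 + 3.0509·e_1 = (2.3077, -1.5385).
‖u_2‖ = 2.7735, so e_2 = (0.8321, -0.5547).

e_2 = (0.8321, -0.5547)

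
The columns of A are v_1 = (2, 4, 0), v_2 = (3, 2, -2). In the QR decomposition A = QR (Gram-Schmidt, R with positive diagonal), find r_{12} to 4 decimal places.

r_{12} = 3.1305

e_1 = v_1/‖v_1‖ = (2, 4, 0)/4.4721 = (0.4472, 0.8944, 0.0000).
r_{12} = e_1·v_2 = 3.1305.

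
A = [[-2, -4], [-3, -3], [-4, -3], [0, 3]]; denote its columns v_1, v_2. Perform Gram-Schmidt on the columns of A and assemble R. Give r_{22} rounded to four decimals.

e_1 = v_1/‖v_1‖ = (-2, -3, -4, 0)/5.3852 = (-0.3714, -0.5571, -0.7428, 0.0000).
r_{12} = e_1·v_2 = 5.3852.
u_2 = v_2 − 5.3852·e_1 = (-2.0000, 0.0000, 1.0000, 3.0000).
r_{22} = ‖u_2‖ = 3.7417.

r_{22} = 3.7417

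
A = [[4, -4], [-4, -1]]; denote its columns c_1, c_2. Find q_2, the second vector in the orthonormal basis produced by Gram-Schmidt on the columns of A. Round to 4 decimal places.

c_1 = (4, -4); ‖c_1‖ = 5.6569, so q_1 = (0.7071, -0.7071).
q_1·c_2 = 0.7071·(-4) + (-0.7071)·(-1) = -2.1213.
u_2 = c_2 + 2.1213·q_1 = (-2.5000, -2.5000).
‖u_2‖ = 3.5355, so q_2 = (-0.7071, -0.7071).

q_2 = (-0.7071, -0.7071)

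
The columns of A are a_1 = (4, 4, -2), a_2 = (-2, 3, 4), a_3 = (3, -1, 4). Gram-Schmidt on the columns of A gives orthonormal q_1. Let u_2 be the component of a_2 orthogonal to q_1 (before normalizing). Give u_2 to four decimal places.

a_1 = (4, 4, -2); ‖a_1‖ = 6.0000, so q_1 = (0.6667, 0.6667, -0.3333).
q_1·a_2 = 0.6667·(-2) + 0.6667·3 + (-0.3333)·4 = -0.6667.
u_2 = a_2 + 0.6667·q_1 = (-1.5556, 3.4444, 3.7778).

u_2 = (-1.5556, 3.4444, 3.7778)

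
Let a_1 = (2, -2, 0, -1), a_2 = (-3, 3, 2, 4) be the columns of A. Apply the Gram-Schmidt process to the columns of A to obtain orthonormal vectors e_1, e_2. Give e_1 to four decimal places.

e_1 = a_1/‖a_1‖ = (2, -2, 0, -1)/3.0000 = (0.6667, -0.6667, 0.0000, -0.3333).

e_1 = (0.6667, -0.6667, 0.0000, -0.3333)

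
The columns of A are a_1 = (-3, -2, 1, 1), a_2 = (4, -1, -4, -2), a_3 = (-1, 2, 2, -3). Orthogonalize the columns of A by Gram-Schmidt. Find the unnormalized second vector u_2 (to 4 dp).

a_1 = (-3, -2, 1, 1); ‖a_1‖ = 3.8730, so q_1 = (-0.7746, -0.5164, 0.2582, 0.2582).
q_1·a_2 = (-0.7746)·4 + (-0.5164)·(-1) + 0.2582·(-4) + 0.2582·(-2) = -4.1312.
u_2 = a_2 + 4.1312·q_1 = (0.8000, -3.1333, -2.9333, -0.9333).

u_2 = (0.8000, -3.1333, -2.9333, -0.9333)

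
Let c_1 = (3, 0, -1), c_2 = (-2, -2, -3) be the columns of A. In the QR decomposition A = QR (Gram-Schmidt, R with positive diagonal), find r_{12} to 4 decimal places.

r_{12} = -0.9487

q_1 = c_1/‖c_1‖ = (3, 0, -1)/3.1623 = (0.9487, 0.0000, -0.3162).
r_{12} = q_1·c_2 = -0.9487.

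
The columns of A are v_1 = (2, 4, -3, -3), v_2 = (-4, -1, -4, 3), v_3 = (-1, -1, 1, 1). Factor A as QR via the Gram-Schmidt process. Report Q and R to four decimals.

v_1 = (2, 4, -3, -3); ‖v_1‖ = 6.1644, so q_1 = (0.3244, 0.6489, -0.4867, -0.4867).
q_1·v_2 = 0.3244·(-4) + 0.6489·(-1) + (-0.4867)·(-4) + (-0.4867)·3 = -1.4600.
u_2 = v_2 + 1.4600·q_1 = (-3.5263, -0.0526, -4.7105, 2.2895).
‖u_2‖ = 6.3141, so q_2 = (-0.5585, -0.0083, -0.7460, 0.3626).
q_1·v_3 = 0.3244·(-1) + 0.6489·(-1) + (-0.4867)·1 + (-0.4867)·1 = -1.9467; q_2·v_3 = (-0.5585)·(-1) + (-0.0083)·(-1) + (-0.7460)·1 + 0.3626·1 = 0.1834.
u_3 = v_3 + 1.9467·q_1 − 0.1834·q_2 = (-0.2660, 0.2647, 0.1894, -0.0139).
‖u_3‖ = 0.4206, so q_3 = (-0.6325, 0.6293, 0.4504, -0.0330).

Q = [[0.3244, -0.5585, -0.6325], [0.6489, -0.0083, 0.6293], [-0.4867, -0.7460, 0.4504], [-0.4867, 0.3626, -0.0330]], R = [[6.1644, -1.4600, -1.9467], [0.0000, 6.3141, 0.1834], [0.0000, 0.0000, 0.4206]]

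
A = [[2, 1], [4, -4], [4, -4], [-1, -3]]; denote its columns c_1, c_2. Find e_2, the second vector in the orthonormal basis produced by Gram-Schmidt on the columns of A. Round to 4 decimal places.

e_2 = (0.5209, -0.2289, -0.2289, -0.7899)

c_1 = (2, 4, 4, -1); ‖c_1‖ = 6.0828, so e_1 = (0.3288, 0.6576, 0.6576, -0.1644).
e_1·c_2 = 0.3288·1 + 0.6576·(-4) + 0.6576·(-4) + (-0.1644)·(-3) = -4.4388.
u_2 = c_2 + 4.4388·e_1 = (2.4595, -1.0811, -1.0811, -3.7297).
‖u_2‖ = 4.7220, so e_2 = (0.5209, -0.2289, -0.2289, -0.7899).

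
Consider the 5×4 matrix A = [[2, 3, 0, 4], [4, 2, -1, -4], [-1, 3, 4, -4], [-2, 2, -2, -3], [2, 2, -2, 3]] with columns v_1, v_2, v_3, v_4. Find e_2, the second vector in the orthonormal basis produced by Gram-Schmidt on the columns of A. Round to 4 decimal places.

e_2 = (0.4410, 0.0950, 0.6649, 0.5428, 0.2443)

v_1 = (2, 4, -1, -2, 2); ‖v_1‖ = 5.3852, so e_1 = (0.3714, 0.7428, -0.1857, -0.3714, 0.3714).
e_1·v_2 = 0.3714·3 + 0.7428·2 + (-0.1857)·3 + (-0.3714)·2 + 0.3714·2 = 2.0426.
u_2 = v_2 − 2.0426·e_1 = (2.2414, 0.4828, 3.3793, 2.7586, 1.2414).
‖u_2‖ = 5.0821, so e_2 = (0.4410, 0.0950, 0.6649, 0.5428, 0.2443).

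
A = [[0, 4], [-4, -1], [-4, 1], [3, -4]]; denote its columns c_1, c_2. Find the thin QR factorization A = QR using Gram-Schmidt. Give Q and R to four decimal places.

Q = [[0.0000, 0.7244], [-0.6247, -0.3931], [-0.6247, -0.0309], [0.4685, -0.5654]], R = [[6.4031, -1.8741], [0.0000, 5.5216]]

c_1 = (0, -4, -4, 3); ‖c_1‖ = 6.4031, so q_1 = (0.0000, -0.6247, -0.6247, 0.4685).
q_1·c_2 = 0.0000·4 + (-0.6247)·(-1) + (-0.6247)·1 + 0.4685·(-4) = -1.8741.
u_2 = c_2 + 1.8741·q_1 = (4.0000, -2.1707, -0.1707, -3.1220).
‖u_2‖ = 5.5216, so q_2 = (0.7244, -0.3931, -0.0309, -0.5654).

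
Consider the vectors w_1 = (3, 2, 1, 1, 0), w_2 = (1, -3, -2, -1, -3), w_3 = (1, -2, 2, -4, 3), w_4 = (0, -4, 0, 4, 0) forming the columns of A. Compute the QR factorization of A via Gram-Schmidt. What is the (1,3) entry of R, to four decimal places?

r_{13} = -0.7746

w_1 = (3, 2, 1, 1, 0); ‖w_1‖ = 3.8730, so e_1 = (0.7746, 0.5164, 0.2582, 0.2582, 0.0000).
r_{13} = e_1·w_3 = -0.7746.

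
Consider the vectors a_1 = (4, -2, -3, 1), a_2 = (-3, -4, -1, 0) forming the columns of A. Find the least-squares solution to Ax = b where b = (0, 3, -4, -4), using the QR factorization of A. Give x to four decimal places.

x = (0.0565, -0.3055)

q_1 = a_1/‖a_1‖ = (4, -2, -3, 1)/5.4772 = (0.7303, -0.3651, -0.5477, 0.1826).
r_{12} = q_1·a_2 = -0.1826.
u_2 = a_2 + 0.1826·q_1 = (-2.8667, -4.0667, -1.1000, 0.0333).
‖u_2‖ = 5.0957, so q_2 = (-0.5626, -0.7981, -0.2159, 0.0065).
Qᵀb = (0.3651, -1.5569).
Back-substitute: x_2 = -1.5569/5.0957 = -0.3055.
x_1 = (0.3651 + 0.1826·(-0.3055))/5.4772 = 0.0565.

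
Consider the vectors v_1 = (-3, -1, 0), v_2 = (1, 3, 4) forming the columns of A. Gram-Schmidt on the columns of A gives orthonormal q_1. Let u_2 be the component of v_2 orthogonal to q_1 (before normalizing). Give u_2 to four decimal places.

u_2 = (-0.8000, 2.4000, 4.0000)

q_1 = v_1/‖v_1‖ = (-3, -1, 0)/3.1623 = (-0.9487, -0.3162, 0.0000).
r_{12} = q_1·v_2 = -1.8974.
u_2 = v_2 + 1.8974·q_1 = (-0.8000, 2.4000, 4.0000).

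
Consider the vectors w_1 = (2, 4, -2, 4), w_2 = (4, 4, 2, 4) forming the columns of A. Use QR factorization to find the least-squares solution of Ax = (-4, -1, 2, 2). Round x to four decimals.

x = (-0.1633, -0.0408)

w_1 = (2, 4, -2, 4); ‖w_1‖ = 6.3246, so e_1 = (0.3162, 0.6325, -0.3162, 0.6325).
e_1·w_2 = 0.3162·4 + 0.6325·4 + (-0.3162)·2 + 0.6325·4 = 5.6921.
u_2 = w_2 − 5.6921·e_1 = (2.2000, 0.4000, 3.8000, 0.4000).
‖u_2‖ = 4.4272, so e_2 = (0.4969, 0.0904, 0.8583, 0.0904).
Qᵀb = (-1.2649, -0.1807).
Back-substitute: x_2 = -0.1807/4.4272 = -0.0408.
x_1 = (-1.2649 − 5.6921·(-0.0408))/6.3246 = -0.1633.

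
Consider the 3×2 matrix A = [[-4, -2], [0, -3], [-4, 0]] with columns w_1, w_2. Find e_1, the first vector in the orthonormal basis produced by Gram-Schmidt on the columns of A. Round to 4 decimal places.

e_1 = (-0.7071, 0.0000, -0.7071)

e_1 = w_1/‖w_1‖ = (-4, 0, -4)/5.6569 = (-0.7071, 0.0000, -0.7071).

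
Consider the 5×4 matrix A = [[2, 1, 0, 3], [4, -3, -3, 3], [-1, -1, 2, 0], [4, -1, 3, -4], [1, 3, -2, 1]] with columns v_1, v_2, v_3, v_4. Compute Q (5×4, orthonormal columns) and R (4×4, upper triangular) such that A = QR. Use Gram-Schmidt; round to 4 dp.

Q = [[0.3244, 0.3561, 0.0927, 0.8134], [0.6489, -0.4544, -0.5797, 0.0738], [-0.1622, -0.2947, 0.3365, 0.4466], [0.6489, 0.0123, 0.6850, -0.3293], [0.1622, 0.7614, -0.2701, -0.1582]], R = [[6.1644, -1.6222, -0.6489, 0.4867], [0.0000, 4.2858, -0.7123, 0.4175], [0.0000, 0.0000, 5.0072, -4.4710], [0.0000, 0.0000, 0.0000, 3.8209]]

e_1 = v_1/‖v_1‖ = (2, 4, -1, 4, 1)/6.1644 = (0.3244, 0.6489, -0.1622, 0.6489, 0.1622).
r_{12} = e_1·v_2 = -1.6222.
u_2 = v_2 + 1.6222·e_1 = (1.5263, -1.9474, -1.2632, 0.0526, 3.2632).
‖u_2‖ = 4.2858, so e_2 = (0.3561, -0.4544, -0.2947, 0.0123, 0.7614).
r_{13} = e_1·v_3 = -0.6489; r_{23} = e_2·v_3 = -0.7123.
u_3 = v_3 + 0.6489·e_1 + 0.7123·e_2 = (0.4642, -2.9026, 1.6848, 3.4298, -1.3524).
‖u_3‖ = 5.0072, so e_3 = (0.0927, -0.5797, 0.3365, 0.6850, -0.2701).
r_{14} = e_1·v_4 = 0.4867; r_{24} = e_2·v_4 = 0.4175; r_{34} = e_3·v_4 = -4.4710.
u_4 = v_4 − 0.4867·e_1 − 0.4175·e_2 + 4.4710·e_3 = (3.1079, 0.2822, 1.7064, -1.2584, -0.6045).
‖u_4‖ = 3.8209, so e_4 = (0.8134, 0.0738, 0.4466, -0.3293, -0.1582).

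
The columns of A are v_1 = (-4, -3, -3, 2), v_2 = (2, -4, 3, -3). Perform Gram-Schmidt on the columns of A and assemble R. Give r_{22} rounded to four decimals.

v_1 = (-4, -3, -3, 2); ‖v_1‖ = 6.1644, so e_1 = (-0.6489, -0.4867, -0.4867, 0.3244).
e_1·v_2 = (-0.6489)·2 + (-0.4867)·(-4) + (-0.4867)·3 + 0.3244·(-3) = -1.7844.
u_2 = v_2 + 1.7844·e_1 = (0.8421, -4.8684, 2.1316, -2.4211).
r_{22} = ‖u_2‖ = 5.9005.

r_{22} = 5.9005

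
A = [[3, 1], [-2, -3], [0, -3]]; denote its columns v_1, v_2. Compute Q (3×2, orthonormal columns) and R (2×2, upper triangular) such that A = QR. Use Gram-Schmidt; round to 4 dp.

e_1 = v_1/‖v_1‖ = (3, -2, 0)/3.6056 = (0.8321, -0.5547, 0.0000).
r_{12} = e_1·v_2 = 2.4962.
u_2 = v_2 − 2.4962·e_1 = (-1.0769, -1.6154, -3.0000).
‖u_2‖ = 3.5734, so e_2 = (-0.3014, -0.4521, -0.8395).

Q = [[0.8321, -0.3014], [-0.5547, -0.4521], [0.0000, -0.8395]], R = [[3.6056, 2.4962], [0.0000, 3.5734]]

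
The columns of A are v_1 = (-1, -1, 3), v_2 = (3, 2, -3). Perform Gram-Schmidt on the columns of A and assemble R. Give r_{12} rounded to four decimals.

v_1 = (-1, -1, 3); ‖v_1‖ = 3.3166, so e_1 = (-0.3015, -0.3015, 0.9045).
r_{12} = e_1·v_2 = -4.2212.

r_{12} = -4.2212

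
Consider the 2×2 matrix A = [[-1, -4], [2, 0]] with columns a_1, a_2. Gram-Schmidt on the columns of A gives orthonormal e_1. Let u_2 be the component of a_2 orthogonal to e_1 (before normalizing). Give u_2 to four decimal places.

u_2 = (-3.2000, -1.6000)

a_1 = (-1, 2); ‖a_1‖ = 2.2361, so e_1 = (-0.4472, 0.8944).
e_1·a_2 = (-0.4472)·(-4) + 0.8944·0 = 1.7889.
u_2 = a_2 − 1.7889·e_1 = (-3.2000, -1.6000).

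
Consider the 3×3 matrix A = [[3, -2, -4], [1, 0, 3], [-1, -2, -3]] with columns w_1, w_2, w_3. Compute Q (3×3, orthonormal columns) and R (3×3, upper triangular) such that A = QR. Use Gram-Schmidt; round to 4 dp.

Q = [[0.9045, -0.3553, -0.2357], [0.3015, 0.1421, 0.9428], [-0.3015, -0.9239, 0.2357]], R = [[3.3166, -1.2060, -1.8091], [0.0000, 2.5584, 4.6193], [0.0000, 0.0000, 3.0641]]

w_1 = (3, 1, -1); ‖w_1‖ = 3.3166, so q_1 = (0.9045, 0.3015, -0.3015).
q_1·w_2 = 0.9045·(-2) + 0.3015·0 + (-0.3015)·(-2) = -1.2060.
u_2 = w_2 + 1.2060·q_1 = (-0.9091, 0.3636, -2.3636).
‖u_2‖ = 2.5584, so q_2 = (-0.3553, 0.1421, -0.9239).
q_1·w_3 = 0.9045·(-4) + 0.3015·3 + (-0.3015)·(-3) = -1.8091; q_2·w_3 = (-0.3553)·(-4) + 0.1421·3 + (-0.9239)·(-3) = 4.6193.
u_3 = w_3 + 1.8091·q_1 − 4.6193·q_2 = (-0.7222, 2.8889, 0.7222).
‖u_3‖ = 3.0641, so q_3 = (-0.2357, 0.9428, 0.2357).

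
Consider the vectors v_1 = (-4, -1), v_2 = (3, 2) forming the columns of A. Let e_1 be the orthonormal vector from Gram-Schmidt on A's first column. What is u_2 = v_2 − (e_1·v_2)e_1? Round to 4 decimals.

e_1 = v_1/‖v_1‖ = (-4, -1)/4.1231 = (-0.9701, -0.2425).
r_{12} = e_1·v_2 = -3.3955.
u_2 = v_2 + 3.3955·e_1 = (-0.2941, 1.1765).

u_2 = (-0.2941, 1.1765)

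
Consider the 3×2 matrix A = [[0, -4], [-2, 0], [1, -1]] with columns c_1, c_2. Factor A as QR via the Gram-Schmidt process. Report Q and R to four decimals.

c_1 = (0, -2, 1); ‖c_1‖ = 2.2361, so e_1 = (0.0000, -0.8944, 0.4472).
e_1·c_2 = 0.0000·(-4) + (-0.8944)·0 + 0.4472·(-1) = -0.4472.
u_2 = c_2 + 0.4472·e_1 = (-4.0000, -0.4000, -0.8000).
‖u_2‖ = 4.0988, so e_2 = (-0.9759, -0.0976, -0.1952).

Q = [[0.0000, -0.9759], [-0.8944, -0.0976], [0.4472, -0.1952]], R = [[2.2361, -0.4472], [0.0000, 4.0988]]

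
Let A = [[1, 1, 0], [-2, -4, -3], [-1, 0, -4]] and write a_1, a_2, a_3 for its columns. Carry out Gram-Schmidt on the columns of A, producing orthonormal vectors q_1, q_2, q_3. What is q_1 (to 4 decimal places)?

q_1 = a_1/‖a_1‖ = (1, -2, -1)/2.4495 = (0.4082, -0.8165, -0.4082).

q_1 = (0.4082, -0.8165, -0.4082)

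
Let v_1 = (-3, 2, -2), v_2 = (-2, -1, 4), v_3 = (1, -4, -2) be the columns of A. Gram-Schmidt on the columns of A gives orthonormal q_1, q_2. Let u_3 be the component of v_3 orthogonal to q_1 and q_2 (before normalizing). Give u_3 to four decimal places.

u_3 = (-1.2669, -3.3783, -1.4780)

v_1 = (-3, 2, -2); ‖v_1‖ = 4.1231, so q_1 = (-0.7276, 0.4851, -0.4851).
q_1·v_2 = (-0.7276)·(-2) + 0.4851·(-1) + (-0.4851)·4 = -0.9701.
u_2 = v_2 + 0.9701·q_1 = (-2.7059, -0.5294, 3.5294).
‖u_2‖ = 4.4787, so q_2 = (-0.6042, -0.1182, 0.7880).
q_1·v_3 = (-0.7276)·1 + 0.4851·(-4) + (-0.4851)·(-2) = -1.6977; q_2·v_3 = (-0.6042)·1 + (-0.1182)·(-4) + 0.7880·(-2) = -1.7074.
u_3 = v_3 + 1.6977·q_1 + 1.7074·q_2 = (-1.2669, -3.3783, -1.4780).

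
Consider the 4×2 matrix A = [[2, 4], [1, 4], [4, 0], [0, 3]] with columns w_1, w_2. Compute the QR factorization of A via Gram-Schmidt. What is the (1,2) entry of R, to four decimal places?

e_1 = w_1/‖w_1‖ = (2, 1, 4, 0)/4.5826 = (0.4364, 0.2182, 0.8729, 0.0000).
r_{12} = e_1·w_2 = 2.6186.

r_{12} = 2.6186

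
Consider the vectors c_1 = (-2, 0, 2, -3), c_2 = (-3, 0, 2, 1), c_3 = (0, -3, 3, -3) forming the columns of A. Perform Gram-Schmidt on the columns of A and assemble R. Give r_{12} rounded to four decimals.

r_{12} = 1.6977

c_1 = (-2, 0, 2, -3); ‖c_1‖ = 4.1231, so e_1 = (-0.4851, 0.0000, 0.4851, -0.7276).
r_{12} = e_1·c_2 = 1.6977.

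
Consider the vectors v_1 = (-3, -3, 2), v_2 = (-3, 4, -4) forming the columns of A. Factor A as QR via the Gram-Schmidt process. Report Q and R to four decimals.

Q = [[-0.6396, -0.7553], [-0.6396, 0.4196], [0.4264, -0.5035]], R = [[4.6904, -2.3452], [0.0000, 5.9582]]

v_1 = (-3, -3, 2); ‖v_1‖ = 4.6904, so e_1 = (-0.6396, -0.6396, 0.4264).
e_1·v_2 = (-0.6396)·(-3) + (-0.6396)·4 + 0.4264·(-4) = -2.3452.
u_2 = v_2 + 2.3452·e_1 = (-4.5000, 2.5000, -3.0000).
‖u_2‖ = 5.9582, so e_2 = (-0.7553, 0.4196, -0.5035).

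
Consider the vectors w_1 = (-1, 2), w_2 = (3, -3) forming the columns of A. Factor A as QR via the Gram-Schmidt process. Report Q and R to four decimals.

w_1 = (-1, 2); ‖w_1‖ = 2.2361, so e_1 = (-0.4472, 0.8944).
e_1·w_2 = (-0.4472)·3 + 0.8944·(-3) = -4.0249.
u_2 = w_2 + 4.0249·e_1 = (1.2000, 0.6000).
‖u_2‖ = 1.3416, so e_2 = (0.8944, 0.4472).

Q = [[-0.4472, 0.8944], [0.8944, 0.4472]], R = [[2.2361, -4.0249], [0.0000, 1.3416]]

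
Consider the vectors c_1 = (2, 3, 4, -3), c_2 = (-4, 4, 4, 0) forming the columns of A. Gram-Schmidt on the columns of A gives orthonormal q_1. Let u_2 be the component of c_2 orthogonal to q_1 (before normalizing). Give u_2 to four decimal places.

u_2 = (-5.0526, 2.4211, 1.8947, 1.5789)

c_1 = (2, 3, 4, -3); ‖c_1‖ = 6.1644, so q_1 = (0.3244, 0.4867, 0.6489, -0.4867).
q_1·c_2 = 0.3244·(-4) + 0.4867·4 + 0.6489·4 + (-0.4867)·0 = 3.2444.
u_2 = c_2 − 3.2444·q_1 = (-5.0526, 2.4211, 1.8947, 1.5789).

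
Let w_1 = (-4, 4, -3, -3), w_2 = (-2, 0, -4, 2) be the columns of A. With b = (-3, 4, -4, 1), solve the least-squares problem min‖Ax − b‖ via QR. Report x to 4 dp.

w_1 = (-4, 4, -3, -3); ‖w_1‖ = 7.0711, so e_1 = (-0.5657, 0.5657, -0.4243, -0.4243).
e_1·w_2 = (-0.5657)·(-2) + 0.5657·0 + (-0.4243)·(-4) + (-0.4243)·2 = 1.9799.
u_2 = w_2 − 1.9799·e_1 = (-0.8800, -1.1200, -3.1600, 2.8400).
‖u_2‖ = 4.4811, so e_2 = (-0.1964, -0.2499, -0.7052, 0.6338).
Qᵀb = (5.2326, 3.0439).
Back-substitute: x_2 = 3.0439/4.4811 = 0.6793.
x_1 = (5.2326 − 1.9799·0.6793)/7.0711 = 0.5498.

x = (0.5498, 0.6793)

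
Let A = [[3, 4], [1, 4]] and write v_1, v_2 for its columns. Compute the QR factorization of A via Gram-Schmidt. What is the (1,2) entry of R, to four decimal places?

r_{12} = 5.0596

q_1 = v_1/‖v_1‖ = (3, 1)/3.1623 = (0.9487, 0.3162).
r_{12} = q_1·v_2 = 5.0596.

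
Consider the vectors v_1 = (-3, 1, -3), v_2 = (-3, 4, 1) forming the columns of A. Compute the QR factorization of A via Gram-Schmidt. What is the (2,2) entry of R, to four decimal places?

v_1 = (-3, 1, -3); ‖v_1‖ = 4.3589, so e_1 = (-0.6882, 0.2294, -0.6882).
e_1·v_2 = (-0.6882)·(-3) + 0.2294·4 + (-0.6882)·1 = 2.2942.
u_2 = v_2 − 2.2942·e_1 = (-1.4211, 3.4737, 2.5789).
r_{22} = ‖u_2‖ = 4.5538.

r_{22} = 4.5538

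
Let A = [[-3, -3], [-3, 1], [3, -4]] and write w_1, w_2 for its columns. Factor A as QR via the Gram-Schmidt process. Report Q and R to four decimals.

q_1 = w_1/‖w_1‖ = (-3, -3, 3)/5.1962 = (-0.5774, -0.5774, 0.5774).
r_{12} = q_1·w_2 = -1.1547.
u_2 = w_2 + 1.1547·q_1 = (-3.6667, 0.3333, -3.3333).
‖u_2‖ = 4.9666, so q_2 = (-0.7383, 0.0671, -0.6712).

Q = [[-0.5774, -0.7383], [-0.5774, 0.0671], [0.5774, -0.6712]], R = [[5.1962, -1.1547], [0.0000, 4.9666]]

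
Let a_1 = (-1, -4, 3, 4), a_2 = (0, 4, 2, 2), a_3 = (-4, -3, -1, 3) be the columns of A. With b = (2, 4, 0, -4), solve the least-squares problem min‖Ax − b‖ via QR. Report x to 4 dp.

x = (-0.4786, 0.1111, -0.5470)

a_1 = (-1, -4, 3, 4); ‖a_1‖ = 6.4807, so q_1 = (-0.1543, -0.6172, 0.4629, 0.6172).
q_1·a_2 = (-0.1543)·0 + (-0.6172)·4 + 0.4629·2 + 0.6172·2 = -0.3086.
u_2 = a_2 + 0.3086·q_1 = (-0.0476, 3.8095, 2.1429, 2.1905).
‖u_2‖ = 4.8892, so q_2 = (-0.0097, 0.7792, 0.4383, 0.4480).
q_1·a_3 = (-0.1543)·(-4) + (-0.6172)·(-3) + 0.4629·(-1) + 0.6172·3 = 3.8576; q_2·a_3 = (-0.0097)·(-4) + 0.7792·(-3) + 0.4383·(-1) + 0.4480·3 = -1.3928.
u_3 = a_3 − 3.8576·q_1 + 1.3928·q_2 = (-3.4183, 0.4661, -2.1753, 1.2430).
‖u_3‖ = 4.2637, so q_3 = (-0.8017, 0.1093, -0.5102, 0.2915).
Qᵀb = (-5.2463, 1.3051, -2.3323).
Back-substitute: x_3 = -2.3323/4.2637 = -0.5470.
x_2 = (1.3051 + 1.3928·(-0.5470))/4.8892 = 0.1111.
x_1 = (-5.2463 + 0.3086·0.1111 − 3.8576·(-0.5470))/6.4807 = -0.4786.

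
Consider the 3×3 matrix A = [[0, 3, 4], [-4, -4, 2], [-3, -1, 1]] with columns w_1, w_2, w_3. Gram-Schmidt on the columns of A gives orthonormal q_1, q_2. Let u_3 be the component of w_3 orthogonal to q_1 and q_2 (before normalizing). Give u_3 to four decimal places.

u_3 = (1.0519, 1.1834, -1.5779)

w_1 = (0, -4, -3); ‖w_1‖ = 5.0000, so q_1 = (0.0000, -0.8000, -0.6000).
q_1·w_2 = 0.0000·3 + (-0.8000)·(-4) + (-0.6000)·(-1) = 3.8000.
u_2 = w_2 − 3.8000·q_1 = (3.0000, -0.9600, 1.2800).
‖u_2‖ = 3.4000, so q_2 = (0.8824, -0.2824, 0.3765).
q_1·w_3 = 0.0000·4 + (-0.8000)·2 + (-0.6000)·1 = -2.2000; q_2·w_3 = 0.8824·4 + (-0.2824)·2 + 0.3765·1 = 3.3412.
u_3 = w_3 + 2.2000·q_1 − 3.3412·q_2 = (1.0519, 1.1834, -1.5779).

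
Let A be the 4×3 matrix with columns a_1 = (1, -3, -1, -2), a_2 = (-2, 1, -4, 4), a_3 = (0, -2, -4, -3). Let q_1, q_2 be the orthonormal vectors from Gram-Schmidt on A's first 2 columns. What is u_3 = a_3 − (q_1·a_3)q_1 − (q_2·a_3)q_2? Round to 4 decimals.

u_3 = (-0.5527, 1.4937, -1.2447, -1.8945)

q_1 = a_1/‖a_1‖ = (1, -3, -1, -2)/3.8730 = (0.2582, -0.7746, -0.2582, -0.5164).
r_{12} = q_1·a_2 = -2.3238.
u_2 = a_2 + 2.3238·q_1 = (-1.4000, -0.8000, -4.6000, 2.8000).
‖u_2‖ = 5.6214, so q_2 = (-0.2490, -0.1423, -0.8183, 0.4981).
r_{13} = q_1·a_3 = 4.1312; r_{23} = q_2·a_3 = 2.0635.
u_3 = a_3 − 4.1312·q_1 − 2.0635·q_2 = (-0.5527, 1.4937, -1.2447, -1.8945).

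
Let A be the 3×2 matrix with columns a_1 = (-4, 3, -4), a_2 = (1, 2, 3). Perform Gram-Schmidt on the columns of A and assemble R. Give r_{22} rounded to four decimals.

a_1 = (-4, 3, -4); ‖a_1‖ = 6.4031, so q_1 = (-0.6247, 0.4685, -0.6247).
q_1·a_2 = (-0.6247)·1 + 0.4685·2 + (-0.6247)·3 = -1.5617.
u_2 = a_2 + 1.5617·q_1 = (0.0244, 2.7317, 2.0244).
r_{22} = ‖u_2‖ = 3.4001.

r_{22} = 3.4001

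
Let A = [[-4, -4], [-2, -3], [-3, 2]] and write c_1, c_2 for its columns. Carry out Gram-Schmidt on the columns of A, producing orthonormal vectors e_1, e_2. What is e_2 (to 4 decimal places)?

c_1 = (-4, -2, -3); ‖c_1‖ = 5.3852, so e_1 = (-0.7428, -0.3714, -0.5571).
e_1·c_2 = (-0.7428)·(-4) + (-0.3714)·(-3) + (-0.5571)·2 = 2.9711.
u_2 = c_2 − 2.9711·e_1 = (-1.7931, -1.8966, 3.6552).
‖u_2‖ = 4.4914, so e_2 = (-0.3992, -0.4223, 0.8138).

e_2 = (-0.3992, -0.4223, 0.8138)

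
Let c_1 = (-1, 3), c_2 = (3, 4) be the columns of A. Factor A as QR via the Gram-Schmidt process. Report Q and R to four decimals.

Q = [[-0.3162, 0.9487], [0.9487, 0.3162]], R = [[3.1623, 2.8460], [0.0000, 4.1110]]

c_1 = (-1, 3); ‖c_1‖ = 3.1623, so e_1 = (-0.3162, 0.9487).
e_1·c_2 = (-0.3162)·3 + 0.9487·4 = 2.8460.
u_2 = c_2 − 2.8460·e_1 = (3.9000, 1.3000).
‖u_2‖ = 4.1110, so e_2 = (0.9487, 0.3162).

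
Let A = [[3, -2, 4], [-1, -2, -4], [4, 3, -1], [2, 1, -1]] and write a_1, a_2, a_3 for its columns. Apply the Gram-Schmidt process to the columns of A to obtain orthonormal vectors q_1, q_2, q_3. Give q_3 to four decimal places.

q_3 = (0.2887, -0.8660, -0.2887, -0.2887)

a_1 = (3, -1, 4, 2); ‖a_1‖ = 5.4772, so q_1 = (0.5477, -0.1826, 0.7303, 0.3651).
q_1·a_2 = 0.5477·(-2) + (-0.1826)·(-2) + 0.7303·3 + 0.3651·1 = 1.8257.
u_2 = a_2 − 1.8257·q_1 = (-3.0000, -1.6667, 1.6667, 0.3333).
‖u_2‖ = 3.8297, so q_2 = (-0.7833, -0.4352, 0.4352, 0.0870).
q_1·a_3 = 0.5477·4 + (-0.1826)·(-4) + 0.7303·(-1) + 0.3651·(-1) = 1.8257; q_2·a_3 = (-0.7833)·4 + (-0.4352)·(-4) + 0.4352·(-1) + 0.0870·(-1) = -1.9149.
u_3 = a_3 − 1.8257·q_1 + 1.9149·q_2 = (1.5000, -4.5000, -1.5000, -1.5000).
‖u_3‖ = 5.1962, so q_3 = (0.2887, -0.8660, -0.2887, -0.2887).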